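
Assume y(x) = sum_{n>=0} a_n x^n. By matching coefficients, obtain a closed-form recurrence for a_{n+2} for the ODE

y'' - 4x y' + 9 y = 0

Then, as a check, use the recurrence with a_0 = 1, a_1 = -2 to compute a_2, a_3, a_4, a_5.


Substitute y = sum_n a_n x^n.
y''(x) has coefficient (n+2)(n+1) a_{n+2} at x^n;
-4 x y'(x) has coefficient -4 n a_n at x^n (shift);
9 y(x) has coefficient 9 a_n at x^n.
Matching x^n: (n+2)(n+1) a_{n+2} + (-4n + 9) a_n = 0.
Thus a_{n+2} = (4n - 9) / ((n+1)(n+2)) * a_n.

Check with a_0 = 1, a_1 = -2 (apply the recurrence for n = 0, 1, 2, 3): a_0 = 1, a_1 = -2, a_2 = -9/2, a_3 = 5/3, a_4 = 3/8, a_5 = 1/4.

a_(n+2) = (4n - 9) / ((n+1)(n+2)) * a_n; check: a_0 = 1, a_1 = -2, a_2 = -9/2, a_3 = 5/3, a_4 = 3/8, a_5 = 1/4


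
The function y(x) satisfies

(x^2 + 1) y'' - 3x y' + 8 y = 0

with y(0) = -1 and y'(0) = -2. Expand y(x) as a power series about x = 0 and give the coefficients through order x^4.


Ansatz: y(x) = sum_{n>=0} a_n x^n, so y'(x) = sum_{n>=1} n a_n x^(n-1) and y''(x) = sum_{n>=2} n(n-1) a_n x^(n-2).
Substitute into P(x) y'' + Q(x) y' + R(x) y = 0 with P(x) = x^2 + 1, Q(x) = -3x, R(x) = 8, and match powers of x.
Initial conditions: a_0 = -1, a_1 = -2.
Setting the coefficient of each power of x to zero and solving order by order (substituting the coefficients already found):
  x^0: 2 a_2 + 8 a_0 = 0  ->  2 a_2 = -8 a_0 = 8  ->  a_2 = 4
  x^1: 6 a_3 + 5 a_1 = 0  ->  6 a_3 = -5 a_1 = 10  ->  a_3 = 5/3
  x^2: 12 a_4 + 4 a_2 = 0  ->  12 a_4 = -4 a_2 = -16  ->  a_4 = -4/3
Truncated series: y(x) = -1 - 2 x + 4 x^2 + (5/3) x^3 - (4/3) x^4 + O(x^5).

a_0 = -1; a_1 = -2; a_2 = 4; a_3 = 5/3; a_4 = -4/3


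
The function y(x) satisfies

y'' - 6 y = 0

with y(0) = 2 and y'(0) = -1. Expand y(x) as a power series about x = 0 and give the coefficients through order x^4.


Ansatz: y(x) = sum_{n>=0} a_n x^n, so y'(x) = sum_{n>=1} n a_n x^(n-1) and y''(x) = sum_{n>=2} n(n-1) a_n x^(n-2).
Substitute into P(x) y'' + Q(x) y' + R(x) y = 0 with P(x) = 1, Q(x) = 0, R(x) = -6, and match powers of x.
Initial conditions: a_0 = 2, a_1 = -1.
Setting the coefficient of each power of x to zero and solving order by order (substituting the coefficients already found):
  x^0: 2 a_2 - 6 a_0 = 0  ->  2 a_2 = 6 a_0 = 12  ->  a_2 = 6
  x^1: 6 a_3 - 6 a_1 = 0  ->  6 a_3 = 6 a_1 = -6  ->  a_3 = -1
  x^2: 12 a_4 - 6 a_2 = 0  ->  12 a_4 = 6 a_2 = 36  ->  a_4 = 3
Truncated series: y(x) = 2 - x + 6 x^2 - x^3 + 3 x^4 + O(x^5).

a_0 = 2; a_1 = -1; a_2 = 6; a_3 = -1; a_4 = 3


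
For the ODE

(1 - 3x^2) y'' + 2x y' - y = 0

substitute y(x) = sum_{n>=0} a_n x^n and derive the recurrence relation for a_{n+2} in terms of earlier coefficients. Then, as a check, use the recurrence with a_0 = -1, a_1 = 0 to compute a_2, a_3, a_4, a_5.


Substitute y = sum_n a_n x^n.
(1 - 3 x^2) y'' contributes (n+2)(n+1) a_{n+2} - 3 n(n-1) a_n at x^n.
2 x y'(x) contributes 2 n a_n at x^n.
-y(x) contributes -1 a_n at x^n.
Matching x^n: (n+2)(n+1) a_{n+2} + (-3 n(n-1) + 2 n - 1) a_n = 0.
Thus a_{n+2} = (3 n(n-1) - 2 n + 1) / ((n+1)(n+2)) * a_n.

Check with a_0 = -1, a_1 = 0 (apply the recurrence for n = 0, 1, 2, 3): a_0 = -1, a_1 = 0, a_2 = -1/2, a_3 = 0, a_4 = -1/8, a_5 = 0.

a_(n+2) = (3 n(n-1) - 2 n + 1) / ((n+1)(n+2)) * a_n; check: a_0 = -1, a_1 = 0, a_2 = -1/2, a_3 = 0, a_4 = -1/8, a_5 = 0


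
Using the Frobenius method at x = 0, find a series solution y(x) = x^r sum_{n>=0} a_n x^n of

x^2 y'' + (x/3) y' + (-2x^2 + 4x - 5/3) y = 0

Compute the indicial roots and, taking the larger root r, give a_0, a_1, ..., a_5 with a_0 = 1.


Write in Frobenius form y'' + (p(x)/x) y' + (q(x)/x^2) y = 0:
  p(x) = 1/3,  q(x) = -2x^2 + 4x - 5/3.
Indicial equation: r(r-1) + (1/3) r + (-5/3) = 0 -> roots r_1 = 5/3, r_2 = -1.
Take r = r_1 = 5/3. Let y(x) = x^r sum_{n>=0} a_n x^n with a_0 = 1.
Substitute y = x^r sum a_n x^n and match x^{r+n}. The recurrence is
  D(n) a_n + 4 a_{n-1} - 2 a_{n-2} = 0,  where D(n) = (r+n)(r+n-1) + (1/3)(r+n) + (-5/3).
  a_n = [-4 a_{n-1} + 2 a_{n-2}] / D(n).
Since the indicial polynomial factors as (r - r_1)(r - r_2), D(n) = (r_1 + n - r_1)(r_1 + n - r_2) = n(n + 8/3).
Evaluating step by step (a_0 = 1):
  n = 1: D(1) = 1(1 + 8/3) = 11/3; numerator = -4(1) = -4; a_1 = (-4)/(11/3) = -12/11
  n = 2: D(2) = 2(2 + 8/3) = 28/3; numerator = -4(-12/11) + 2(1) = 70/11; a_2 = (70/11)/(28/3) = 15/22
  n = 3: D(3) = 3(3 + 8/3) = 17; numerator = -4(15/22) + 2(-12/11) = -54/11; a_3 = (-54/11)/(17) = -54/187
  n = 4: D(4) = 4(4 + 8/3) = 80/3; numerator = -4(-54/187) + 2(15/22) = 471/187; a_4 = (471/187)/(80/3) = 1413/14960
  n = 5: D(5) = 5(5 + 8/3) = 115/3; numerator = -4(1413/14960) + 2(-54/187) = -3573/3740; a_5 = (-3573/3740)/(115/3) = -10719/430100

r = 5/3; a_0 = 1; a_1 = -12/11; a_2 = 15/22; a_3 = -54/187; a_4 = 1413/14960; a_5 = -10719/430100


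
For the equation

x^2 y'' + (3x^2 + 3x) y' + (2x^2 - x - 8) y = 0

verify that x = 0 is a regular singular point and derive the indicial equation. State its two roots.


Divide by x^2 to reach normal form y'' + P_1(x) y' + P_2(x) y = 0 with P_1(x) = 3 + 3/x and P_2(x) = 2 - 1/x - 8/x^2.
x = 0 is a singular point because the y'-coefficient 3 + 3/x has a pole at x = 0 and the y-coefficient 2 - 1/x - 8/x^2 has a pole at x = 0.
It is a regular singular point because x P_1(x) = p(x) = 3x + 3 and x^2 P_2(x) = q(x) = 2x^2 - x - 8 are polynomials, hence analytic at x = 0.
p(0) = 3,  q(0) = -8.
Indicial equation: r(r-1) + p(0) r + q(0) = 0, i.e. r^2 + (p(0) - 1) r + q(0) = 0, i.e. r^2 + 2 r - 8 = 0.
Discriminant: (2)^2 - 4(-8) = 36, so r = (-2 ± 6)/2.
Solving: r_1 = 2, r_2 = -4.

indicial: r^2 + 2 r - 8 = 0; roots r_1 = 2, r_2 = -4


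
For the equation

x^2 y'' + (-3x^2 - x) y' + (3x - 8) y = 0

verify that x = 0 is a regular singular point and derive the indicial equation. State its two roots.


Divide by x^2 to reach normal form y'' + P_1(x) y' + P_2(x) y = 0 with P_1(x) = -3 - 1/x and P_2(x) = 3/x - 8/x^2.
x = 0 is a singular point because the y'-coefficient -3 - 1/x has a pole at x = 0 and the y-coefficient 3/x - 8/x^2 has a pole at x = 0.
It is a regular singular point because x P_1(x) = p(x) = -3x - 1 and x^2 P_2(x) = q(x) = 3x - 8 are polynomials, hence analytic at x = 0.
p(0) = -1,  q(0) = -8.
Indicial equation: r(r-1) + p(0) r + q(0) = 0, i.e. r^2 + (p(0) - 1) r + q(0) = 0, i.e. r^2 - 2 r - 8 = 0.
Discriminant: (-2)^2 - 4(-8) = 36, so r = (2 ± 6)/2.
Solving: r_1 = 4, r_2 = -2.

indicial: r^2 - 2 r - 8 = 0; roots r_1 = 4, r_2 = -2


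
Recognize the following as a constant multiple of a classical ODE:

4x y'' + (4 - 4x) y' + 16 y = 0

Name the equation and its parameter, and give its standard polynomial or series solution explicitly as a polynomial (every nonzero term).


All three coefficients share the factor 4; dividing through by 4 gives  x y'' + (1 - x) y' + 4 y = 0.
This matches the Laguerre equation x y'' + (1 - x) y' + n y = 0 with n = 4; the polynomial solution is L_4(x).
With y = sum_k a_k x^k, matching x^k gives (k+1)k a_{k+1} + (k+1) a_{k+1} - k a_k + n a_k = 0, i.e. (k+1)^2 a_{k+1} = (k - n) a_k = (k - 4) a_k. The right side vanishes at k = 4, so the series terminates at degree 4.
Standard normalization L_n(0) = 1 gives a_0 = 1. Work upward with a_{k+1} = (k - 4) a_k / (k+1)^2:
  a_1 = (0 - 4)(1) / 1^2 = -4/1 = -4
  a_2 = (1 - 4)(-4) / 2^2 = 12/4 = 3
  a_3 = (2 - 4)(3) / 3^2 = -6/9 = -2/3
  a_4 = (3 - 4)(-2/3) / 4^2 = (2/3)/16 = 1/24
Hence L_4(x) = x^4/24 - 2 x^3/3 + 3 x^2 - 4 x + 1.

L_4(x); series = x^4/24 - 2 x^3/3 + 3 x^2 - 4 x + 1


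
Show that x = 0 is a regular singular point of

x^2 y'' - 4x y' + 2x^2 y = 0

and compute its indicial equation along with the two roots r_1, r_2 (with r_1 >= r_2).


Divide by x^2 to reach normal form y'' + P_1(x) y' + P_2(x) y = 0 with P_1(x) = -4/x and P_2(x) = 2.
x = 0 is a singular point because the y'-coefficient -4/x has a pole at x = 0.
It is a regular singular point because x P_1(x) = p(x) = -4 and x^2 P_2(x) = q(x) = 2x^2 are polynomials, hence analytic at x = 0.
p(0) = -4,  q(0) = 0.
Indicial equation: r(r-1) + p(0) r + q(0) = 0, i.e. r^2 + (p(0) - 1) r + q(0) = 0, i.e. r^2 - 5 r = 0.
Discriminant: (-5)^2 - 4(0) = 25, so r = (5 ± 5)/2.
Solving: r_1 = 5, r_2 = 0.

indicial: r^2 - 5 r = 0; roots r_1 = 5, r_2 = 0


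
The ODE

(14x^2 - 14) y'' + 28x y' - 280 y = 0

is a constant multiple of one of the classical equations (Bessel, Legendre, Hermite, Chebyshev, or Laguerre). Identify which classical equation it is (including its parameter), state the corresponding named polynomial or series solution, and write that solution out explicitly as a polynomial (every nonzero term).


All three coefficients share the factor -14; dividing through by -14 gives  (1 - x^2) y'' - 2x y' + 20 y = 0.
This matches the Legendre equation (1 - x^2) y'' - 2x y' + n(n+1) y = 0 (note the -2x y' term) with n(n+1) = 20, so n = 4; the polynomial solution is P_4(x).
With y = sum_k a_k x^k, matching x^k gives (k+2)(k+1) a_{k+2} = [k(k+1) - n(n+1)] a_k = (k - 4)(k + 5) a_k. The right side vanishes at k = 4, so the series with the parity of 4 terminates at degree 4.
Standard normalization (P_n(1) = 1): leading coefficient (2n)!/(2^n (n!)^2) = 40320/(16*576) = 35/8, so a_4 = 35/8. Work downward with a_k = (k+1)(k+2) a_{k+2} / ((k - 4)(k + 5)):
  a_2 = (3)(4)(35/8) / ((2 - 4)(2 + 5)) = (105/2)/(-14) = -15/4
  a_0 = (1)(2)(-15/4) / ((0 - 4)(0 + 5)) = (-15/2)/(-20) = 3/8
Hence P_4(x) = 35 x^4/8 - 15 x^2/4 + 3/8.

P_4(x); series = 35 x^4/8 - 15 x^2/4 + 3/8


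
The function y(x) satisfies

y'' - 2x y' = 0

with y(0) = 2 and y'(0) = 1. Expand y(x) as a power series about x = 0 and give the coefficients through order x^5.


Ansatz: y(x) = sum_{n>=0} a_n x^n, so y'(x) = sum_{n>=1} n a_n x^(n-1) and y''(x) = sum_{n>=2} n(n-1) a_n x^(n-2).
Substitute into P(x) y'' + Q(x) y' + R(x) y = 0 with P(x) = 1, Q(x) = -2x, R(x) = 0, and match powers of x.
Initial conditions: a_0 = 2, a_1 = 1.
Setting the coefficient of each power of x to zero and solving order by order (substituting the coefficients already found):
  x^0: 2 a_2 = 0  ->  a_2 = 0
  x^1: 6 a_3 - 2 a_1 = 0  ->  6 a_3 = 2 a_1 = 2  ->  a_3 = 1/3
  x^2: 12 a_4 - 4 a_2 = 0  ->  12 a_4 = 4 a_2 = 0  ->  a_4 = 0
  x^3: 20 a_5 - 6 a_3 = 0  ->  20 a_5 = 6 a_3 = 2  ->  a_5 = 1/10
Truncated series: y(x) = 2 + x + (1/3) x^3 + (1/10) x^5 + O(x^6).

a_0 = 2; a_1 = 1; a_2 = 0; a_3 = 1/3; a_4 = 0; a_5 = 1/10


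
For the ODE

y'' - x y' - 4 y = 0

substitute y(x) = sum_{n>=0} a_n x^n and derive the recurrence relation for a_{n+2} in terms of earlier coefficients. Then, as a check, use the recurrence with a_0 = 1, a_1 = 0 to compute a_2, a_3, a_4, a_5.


Substitute y = sum_n a_n x^n.
y''(x) has coefficient (n+2)(n+1) a_{n+2} at x^n;
-x y'(x) has coefficient -n a_n at x^n (shift);
-4 y(x) has coefficient -4 a_n at x^n.
Matching x^n: (n+2)(n+1) a_{n+2} + (-n - 4) a_n = 0.
Thus a_{n+2} = (n + 4) / ((n+1)(n+2)) * a_n.

Check with a_0 = 1, a_1 = 0 (apply the recurrence for n = 0, 1, 2, 3): a_0 = 1, a_1 = 0, a_2 = 2, a_3 = 0, a_4 = 1, a_5 = 0.

a_(n+2) = (n + 4) / ((n+1)(n+2)) * a_n; check: a_0 = 1, a_1 = 0, a_2 = 2, a_3 = 0, a_4 = 1, a_5 = 0


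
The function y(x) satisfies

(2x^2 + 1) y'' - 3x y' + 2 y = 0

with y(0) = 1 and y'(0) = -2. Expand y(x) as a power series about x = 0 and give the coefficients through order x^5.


Ansatz: y(x) = sum_{n>=0} a_n x^n, so y'(x) = sum_{n>=1} n a_n x^(n-1) and y''(x) = sum_{n>=2} n(n-1) a_n x^(n-2).
Substitute into P(x) y'' + Q(x) y' + R(x) y = 0 with P(x) = 2x^2 + 1, Q(x) = -3x, R(x) = 2, and match powers of x.
Initial conditions: a_0 = 1, a_1 = -2.
Setting the coefficient of each power of x to zero and solving order by order (substituting the coefficients already found):
  x^0: 2 a_2 + 2 a_0 = 0  ->  2 a_2 = -2 a_0 = -2  ->  a_2 = -1
  x^1: 6 a_3 - a_1 = 0  ->  6 a_3 = a_1 = -2  ->  a_3 = -1/3
  x^2: 12 a_4 = 0  ->  a_4 = 0
  x^3: 20 a_5 + 5 a_3 = 0  ->  20 a_5 = -5 a_3 = 5/3  ->  a_5 = 1/12
Truncated series: y(x) = 1 - 2 x - x^2 - (1/3) x^3 + (1/12) x^5 + O(x^6).

a_0 = 1; a_1 = -2; a_2 = -1; a_3 = -1/3; a_4 = 0; a_5 = 1/12


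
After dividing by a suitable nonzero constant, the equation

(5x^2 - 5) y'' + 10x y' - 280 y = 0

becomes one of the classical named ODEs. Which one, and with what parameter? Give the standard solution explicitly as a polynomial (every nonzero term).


All three coefficients share the factor -5; dividing through by -5 gives  (1 - x^2) y'' - 2x y' + 56 y = 0.
This matches the Legendre equation (1 - x^2) y'' - 2x y' + n(n+1) y = 0 (note the -2x y' term) with n(n+1) = 56, so n = 7; the polynomial solution is P_7(x).
With y = sum_k a_k x^k, matching x^k gives (k+2)(k+1) a_{k+2} = [k(k+1) - n(n+1)] a_k = (k - 7)(k + 8) a_k. The right side vanishes at k = 7, so the series with the parity of 7 terminates at degree 7.
Standard normalization (P_n(1) = 1): leading coefficient (2n)!/(2^n (n!)^2) = 87178291200/(128*25401600) = 429/16, so a_7 = 429/16. Work downward with a_k = (k+1)(k+2) a_{k+2} / ((k - 7)(k + 8)):
  a_5 = (6)(7)(429/16) / ((5 - 7)(5 + 8)) = (9009/8)/(-26) = -693/16
  a_3 = (4)(5)(-693/16) / ((3 - 7)(3 + 8)) = (-3465/4)/(-44) = 315/16
  a_1 = (2)(3)(315/16) / ((1 - 7)(1 + 8)) = (945/8)/(-54) = -35/16
Hence P_7(x) = 429 x^7/16 - 693 x^5/16 + 315 x^3/16 - 35 x/16.

P_7(x); series = 429 x^7/16 - 693 x^5/16 + 315 x^3/16 - 35 x/16


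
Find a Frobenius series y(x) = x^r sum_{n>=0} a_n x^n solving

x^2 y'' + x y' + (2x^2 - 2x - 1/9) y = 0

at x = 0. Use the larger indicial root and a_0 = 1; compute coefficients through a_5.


Write in Frobenius form y'' + (p(x)/x) y' + (q(x)/x^2) y = 0:
  p(x) = 1,  q(x) = 2x^2 - 2x - 1/9.
Indicial equation: r(r-1) + (1) r + (-1/9) = 0 -> roots r_1 = 1/3, r_2 = -1/3.
Take r = r_1 = 1/3. Let y(x) = x^r sum_{n>=0} a_n x^n with a_0 = 1.
Substitute y = x^r sum a_n x^n and match x^{r+n}. The recurrence is
  D(n) a_n - 2 a_{n-1} + 2 a_{n-2} = 0,  where D(n) = (r+n)(r+n-1) + (1)(r+n) + (-1/9).
  a_n = [2 a_{n-1} - 2 a_{n-2}] / D(n).
Since the indicial polynomial factors as (r - r_1)(r - r_2), D(n) = (r_1 + n - r_1)(r_1 + n - r_2) = n(n + 2/3).
Evaluating step by step (a_0 = 1):
  n = 1: D(1) = 1(1 + 2/3) = 5/3; numerator = 2(1) = 2; a_1 = (2)/(5/3) = 6/5
  n = 2: D(2) = 2(2 + 2/3) = 16/3; numerator = 2(6/5) - 2(1) = 2/5; a_2 = (2/5)/(16/3) = 3/40
  n = 3: D(3) = 3(3 + 2/3) = 11; numerator = 2(3/40) - 2(6/5) = -9/4; a_3 = (-9/4)/(11) = -9/44
  n = 4: D(4) = 4(4 + 2/3) = 56/3; numerator = 2(-9/44) - 2(3/40) = -123/220; a_4 = (-123/220)/(56/3) = -369/12320
  n = 5: D(5) = 5(5 + 2/3) = 85/3; numerator = 2(-369/12320) - 2(-9/44) = 2151/6160; a_5 = (2151/6160)/(85/3) = 6453/523600

r = 1/3; a_0 = 1; a_1 = 6/5; a_2 = 3/40; a_3 = -9/44; a_4 = -369/12320; a_5 = 6453/523600


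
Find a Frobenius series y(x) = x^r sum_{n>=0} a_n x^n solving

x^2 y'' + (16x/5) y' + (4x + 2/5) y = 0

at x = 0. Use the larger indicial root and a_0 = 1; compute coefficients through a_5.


Write in Frobenius form y'' + (p(x)/x) y' + (q(x)/x^2) y = 0:
  p(x) = 16/5,  q(x) = 4x + 2/5.
Indicial equation: r(r-1) + (16/5) r + (2/5) = 0 -> roots r_1 = -1/5, r_2 = -2.
Take r = r_1 = -1/5. Let y(x) = x^r sum_{n>=0} a_n x^n with a_0 = 1.
Substitute y = x^r sum a_n x^n and match x^{r+n}. The recurrence is
  D(n) a_n + 4 a_{n-1} = 0,  where D(n) = (r+n)(r+n-1) + (16/5)(r+n) + (2/5).
  a_n = -4 / D(n) * a_{n-1}.
Since the indicial polynomial factors as (r - r_1)(r - r_2), D(n) = (r_1 + n - r_1)(r_1 + n - r_2) = n(n + 9/5).
Evaluating step by step (a_0 = 1):
  n = 1: D(1) = 1(1 + 9/5) = 14/5; numerator = -4(1) = -4; a_1 = (-4)/(14/5) = -10/7
  n = 2: D(2) = 2(2 + 9/5) = 38/5; numerator = -4(-10/7) = 40/7; a_2 = (40/7)/(38/5) = 100/133
  n = 3: D(3) = 3(3 + 9/5) = 72/5; numerator = -4(100/133) = -400/133; a_3 = (-400/133)/(72/5) = -250/1197
  n = 4: D(4) = 4(4 + 9/5) = 116/5; numerator = -4(-250/1197) = 1000/1197; a_4 = (1000/1197)/(116/5) = 1250/34713
  n = 5: D(5) = 5(5 + 9/5) = 34; numerator = -4(1250/34713) = -5000/34713; a_5 = (-5000/34713)/(34) = -2500/590121

r = -1/5; a_0 = 1; a_1 = -10/7; a_2 = 100/133; a_3 = -250/1197; a_4 = 1250/34713; a_5 = -2500/590121


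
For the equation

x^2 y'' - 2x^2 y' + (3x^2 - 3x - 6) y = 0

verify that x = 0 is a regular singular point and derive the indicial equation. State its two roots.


Divide by x^2 to reach normal form y'' + P_1(x) y' + P_2(x) y = 0 with P_1(x) = -2 and P_2(x) = 3 - 3/x - 6/x^2.
x = 0 is a singular point because the y-coefficient 3 - 3/x - 6/x^2 has a pole at x = 0.
It is a regular singular point because x P_1(x) = p(x) = -2x and x^2 P_2(x) = q(x) = 3x^2 - 3x - 6 are polynomials, hence analytic at x = 0.
p(0) = 0,  q(0) = -6.
Indicial equation: r(r-1) + p(0) r + q(0) = 0, i.e. r^2 + (p(0) - 1) r + q(0) = 0, i.e. r^2 - 1 r - 6 = 0.
Discriminant: (-1)^2 - 4(-6) = 25, so r = (1 ± 5)/2.
Solving: r_1 = 3, r_2 = -2.

indicial: r^2 - 1 r - 6 = 0; roots r_1 = 3, r_2 = -2


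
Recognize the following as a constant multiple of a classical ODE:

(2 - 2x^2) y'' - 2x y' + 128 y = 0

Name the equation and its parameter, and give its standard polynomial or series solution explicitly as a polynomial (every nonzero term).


All three coefficients share the factor 2; dividing through by 2 gives  (1 - x^2) y'' - x y' + 64 y = 0.
This matches the Chebyshev equation (1 - x^2) y'' - x y' + n^2 y = 0 (note the -x y' term, not -2x y') with n^2 = 64, so n = 8; the polynomial solution is T_8(x).
With y = sum_k a_k x^k, matching x^k gives (k+2)(k+1) a_{k+2} = (k^2 - n^2) a_k = (k - 8)(k + 8) a_k. The right side vanishes at k = 8, so the series with the parity of 8 terminates at degree 8.
Standard normalization: leading coefficient of T_n is 2^(n-1), so a_8 = 2^7 = 128. Work downward with a_k = (k+1)(k+2) a_{k+2} / ((k - 8)(k + 8)):
  a_6 = (7)(8)(128) / ((6 - 8)(6 + 8)) = 7168/(-28) = -256
  a_4 = (5)(6)(-256) / ((4 - 8)(4 + 8)) = -7680/(-48) = 160
  a_2 = (3)(4)(160) / ((2 - 8)(2 + 8)) = 1920/(-60) = -32
  a_0 = (1)(2)(-32) / ((0 - 8)(0 + 8)) = -64/(-64) = 1
Hence T_8(x) = 128 x^8 - 256 x^6 + 160 x^4 - 32 x^2 + 1.

T_8(x); series = 128 x^8 - 256 x^6 + 160 x^4 - 32 x^2 + 1


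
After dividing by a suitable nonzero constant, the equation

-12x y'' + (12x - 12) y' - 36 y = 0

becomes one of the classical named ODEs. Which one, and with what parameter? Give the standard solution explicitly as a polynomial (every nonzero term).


All three coefficients share the factor -12; dividing through by -12 gives  x y'' + (1 - x) y' + 3 y = 0.
This matches the Laguerre equation x y'' + (1 - x) y' + n y = 0 with n = 3; the polynomial solution is L_3(x).
With y = sum_k a_k x^k, matching x^k gives (k+1)k a_{k+1} + (k+1) a_{k+1} - k a_k + n a_k = 0, i.e. (k+1)^2 a_{k+1} = (k - n) a_k = (k - 3) a_k. The right side vanishes at k = 3, so the series terminates at degree 3.
Standard normalization L_n(0) = 1 gives a_0 = 1. Work upward with a_{k+1} = (k - 3) a_k / (k+1)^2:
  a_1 = (0 - 3)(1) / 1^2 = -3/1 = -3
  a_2 = (1 - 3)(-3) / 2^2 = 6/4 = 3/2
  a_3 = (2 - 3)(3/2) / 3^2 = (-3/2)/9 = -1/6
Hence L_3(x) = -x^3/6 + 3 x^2/2 - 3 x + 1.

L_3(x); series = -x^3/6 + 3 x^2/2 - 3 x + 1


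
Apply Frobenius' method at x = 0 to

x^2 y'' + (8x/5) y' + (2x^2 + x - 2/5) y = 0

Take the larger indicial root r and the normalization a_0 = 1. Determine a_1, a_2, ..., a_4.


Write in Frobenius form y'' + (p(x)/x) y' + (q(x)/x^2) y = 0:
  p(x) = 8/5,  q(x) = 2x^2 + x - 2/5.
Indicial equation: r(r-1) + (8/5) r + (-2/5) = 0 -> roots r_1 = 2/5, r_2 = -1.
Take r = r_1 = 2/5. Let y(x) = x^r sum_{n>=0} a_n x^n with a_0 = 1.
Substitute y = x^r sum a_n x^n and match x^{r+n}. The recurrence is
  D(n) a_n + 1 a_{n-1} + 2 a_{n-2} = 0,  where D(n) = (r+n)(r+n-1) + (8/5)(r+n) + (-2/5).
  a_n = [-1 a_{n-1} - 2 a_{n-2}] / D(n).
Since the indicial polynomial factors as (r - r_1)(r - r_2), D(n) = (r_1 + n - r_1)(r_1 + n - r_2) = n(n + 7/5).
Evaluating step by step (a_0 = 1):
  n = 1: D(1) = 1(1 + 7/5) = 12/5; numerator = -1(1) = -1; a_1 = (-1)/(12/5) = -5/12
  n = 2: D(2) = 2(2 + 7/5) = 34/5; numerator = -1(-5/12) - 2(1) = -19/12; a_2 = (-19/12)/(34/5) = -95/408
  n = 3: D(3) = 3(3 + 7/5) = 66/5; numerator = -1(-95/408) - 2(-5/12) = 145/136; a_3 = (145/136)/(66/5) = 725/8976
  n = 4: D(4) = 4(4 + 7/5) = 108/5; numerator = -1(725/8976) - 2(-95/408) = 3455/8976; a_4 = (3455/8976)/(108/5) = 17275/969408

r = 2/5; a_0 = 1; a_1 = -5/12; a_2 = -95/408; a_3 = 725/8976; a_4 = 17275/969408


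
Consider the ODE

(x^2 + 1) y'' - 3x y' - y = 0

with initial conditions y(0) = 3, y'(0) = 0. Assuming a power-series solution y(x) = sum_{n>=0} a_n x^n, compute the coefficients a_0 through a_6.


Ansatz: y(x) = sum_{n>=0} a_n x^n, so y'(x) = sum_{n>=1} n a_n x^(n-1) and y''(x) = sum_{n>=2} n(n-1) a_n x^(n-2).
Substitute into P(x) y'' + Q(x) y' + R(x) y = 0 with P(x) = x^2 + 1, Q(x) = -3x, R(x) = -1, and match powers of x.
Initial conditions: a_0 = 3, a_1 = 0.
Setting the coefficient of each power of x to zero and solving order by order (substituting the coefficients already found):
  x^0: 2 a_2 - a_0 = 0  ->  2 a_2 = a_0 = 3  ->  a_2 = 3/2
  x^1: 6 a_3 - 4 a_1 = 0  ->  6 a_3 = 4 a_1 = 0  ->  a_3 = 0
  x^2: 12 a_4 - 5 a_2 = 0  ->  12 a_4 = 5 a_2 = 15/2  ->  a_4 = 5/8
  x^3: 20 a_5 - 4 a_3 = 0  ->  20 a_5 = 4 a_3 = 0  ->  a_5 = 0
  x^4: 30 a_6 - a_4 = 0  ->  30 a_6 = a_4 = 5/8  ->  a_6 = 1/48
Truncated series: y(x) = 3 + (3/2) x^2 + (5/8) x^4 + (1/48) x^6 + O(x^7).

a_0 = 3; a_1 = 0; a_2 = 3/2; a_3 = 0; a_4 = 5/8; a_5 = 0; a_6 = 1/48


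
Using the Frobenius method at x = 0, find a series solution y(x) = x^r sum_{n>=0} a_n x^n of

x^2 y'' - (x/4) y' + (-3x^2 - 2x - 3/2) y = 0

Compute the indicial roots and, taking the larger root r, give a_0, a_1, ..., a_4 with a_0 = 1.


Write in Frobenius form y'' + (p(x)/x) y' + (q(x)/x^2) y = 0:
  p(x) = -1/4,  q(x) = -3x^2 - 2x - 3/2.
Indicial equation: r(r-1) + (-1/4) r + (-3/2) = 0 -> roots r_1 = 2, r_2 = -3/4.
Take r = r_1 = 2. Let y(x) = x^r sum_{n>=0} a_n x^n with a_0 = 1.
Substitute y = x^r sum a_n x^n and match x^{r+n}. The recurrence is
  D(n) a_n - 2 a_{n-1} - 3 a_{n-2} = 0,  where D(n) = (r+n)(r+n-1) + (-1/4)(r+n) + (-3/2).
  a_n = [2 a_{n-1} + 3 a_{n-2}] / D(n).
Since the indicial polynomial factors as (r - r_1)(r - r_2), D(n) = (r_1 + n - r_1)(r_1 + n - r_2) = n(n + 11/4).
Evaluating step by step (a_0 = 1):
  n = 1: D(1) = 1(1 + 11/4) = 15/4; numerator = 2(1) = 2; a_1 = (2)/(15/4) = 8/15
  n = 2: D(2) = 2(2 + 11/4) = 19/2; numerator = 2(8/15) + 3(1) = 61/15; a_2 = (61/15)/(19/2) = 122/285
  n = 3: D(3) = 3(3 + 11/4) = 69/4; numerator = 2(122/285) + 3(8/15) = 140/57; a_3 = (140/57)/(69/4) = 560/3933
  n = 4: D(4) = 4(4 + 11/4) = 27; numerator = 2(560/3933) + 3(122/285) = 30854/19665; a_4 = (30854/19665)/(27) = 30854/530955

r = 2; a_0 = 1; a_1 = 8/15; a_2 = 122/285; a_3 = 560/3933; a_4 = 30854/530955


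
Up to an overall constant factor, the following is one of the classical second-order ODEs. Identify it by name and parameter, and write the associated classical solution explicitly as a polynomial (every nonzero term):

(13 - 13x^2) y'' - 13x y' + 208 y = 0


All three coefficients share the factor 13; dividing through by 13 gives  (1 - x^2) y'' - x y' + 16 y = 0.
This matches the Chebyshev equation (1 - x^2) y'' - x y' + n^2 y = 0 (note the -x y' term, not -2x y') with n^2 = 16, so n = 4; the polynomial solution is T_4(x).
With y = sum_k a_k x^k, matching x^k gives (k+2)(k+1) a_{k+2} = (k^2 - n^2) a_k = (k - 4)(k + 4) a_k. The right side vanishes at k = 4, so the series with the parity of 4 terminates at degree 4.
Standard normalization: leading coefficient of T_n is 2^(n-1), so a_4 = 2^3 = 8. Work downward with a_k = (k+1)(k+2) a_{k+2} / ((k - 4)(k + 4)):
  a_2 = (3)(4)(8) / ((2 - 4)(2 + 4)) = 96/(-12) = -8
  a_0 = (1)(2)(-8) / ((0 - 4)(0 + 4)) = -16/(-16) = 1
Hence T_4(x) = 8 x^4 - 8 x^2 + 1.

T_4(x); series = 8 x^4 - 8 x^2 + 1


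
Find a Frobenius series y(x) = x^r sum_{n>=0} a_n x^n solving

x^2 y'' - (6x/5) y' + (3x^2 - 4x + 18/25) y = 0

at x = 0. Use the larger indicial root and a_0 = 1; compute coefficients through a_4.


Write in Frobenius form y'' + (p(x)/x) y' + (q(x)/x^2) y = 0:
  p(x) = -6/5,  q(x) = 3x^2 - 4x + 18/25.
Indicial equation: r(r-1) + (-6/5) r + (18/25) = 0 -> roots r_1 = 9/5, r_2 = 2/5.
Take r = r_1 = 9/5. Let y(x) = x^r sum_{n>=0} a_n x^n with a_0 = 1.
Substitute y = x^r sum a_n x^n and match x^{r+n}. The recurrence is
  D(n) a_n - 4 a_{n-1} + 3 a_{n-2} = 0,  where D(n) = (r+n)(r+n-1) + (-6/5)(r+n) + (18/25).
  a_n = [4 a_{n-1} - 3 a_{n-2}] / D(n).
Since the indicial polynomial factors as (r - r_1)(r - r_2), D(n) = (r_1 + n - r_1)(r_1 + n - r_2) = n(n + 7/5).
Evaluating step by step (a_0 = 1):
  n = 1: D(1) = 1(1 + 7/5) = 12/5; numerator = 4(1) = 4; a_1 = (4)/(12/5) = 5/3
  n = 2: D(2) = 2(2 + 7/5) = 34/5; numerator = 4(5/3) - 3(1) = 11/3; a_2 = (11/3)/(34/5) = 55/102
  n = 3: D(3) = 3(3 + 7/5) = 66/5; numerator = 4(55/102) - 3(5/3) = -145/51; a_3 = (-145/51)/(66/5) = -725/3366
  n = 4: D(4) = 4(4 + 7/5) = 108/5; numerator = 4(-725/3366) - 3(55/102) = -8345/3366; a_4 = (-8345/3366)/(108/5) = -41725/363528

r = 9/5; a_0 = 1; a_1 = 5/3; a_2 = 55/102; a_3 = -725/3366; a_4 = -41725/363528


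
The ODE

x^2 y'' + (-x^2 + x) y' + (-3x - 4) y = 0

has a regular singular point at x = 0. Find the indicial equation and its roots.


Divide by x^2 to reach normal form y'' + P_1(x) y' + P_2(x) y = 0 with P_1(x) = -1 + 1/x and P_2(x) = -3/x - 4/x^2.
x = 0 is a singular point because the y'-coefficient -1 + 1/x has a pole at x = 0 and the y-coefficient -3/x - 4/x^2 has a pole at x = 0.
It is a regular singular point because x P_1(x) = p(x) = 1 - x and x^2 P_2(x) = q(x) = -3x - 4 are polynomials, hence analytic at x = 0.
p(0) = 1,  q(0) = -4.
Indicial equation: r(r-1) + p(0) r + q(0) = 0, i.e. r^2 + (p(0) - 1) r + q(0) = 0, i.e. r^2 - 4 = 0.
Discriminant: (0)^2 - 4(-4) = 16, so r = (0 ± 4)/2.
Solving: r_1 = 2, r_2 = -2.

indicial: r^2 - 4 = 0; roots r_1 = 2, r_2 = -2


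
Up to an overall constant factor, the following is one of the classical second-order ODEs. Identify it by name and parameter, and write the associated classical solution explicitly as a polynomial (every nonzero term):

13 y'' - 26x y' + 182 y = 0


All three coefficients share the factor 13; dividing through by 13 gives  y'' - 2x y' + 14 y = 0.
This matches the Hermite equation y'' - 2x y' + 2n y = 0 with 2n = 14, so n = 7; the polynomial solution is H_7(x).
With y = sum_k a_k x^k, matching x^k gives (k+2)(k+1) a_{k+2} = 2(k - n) a_k = 2(k - 7) a_k. The right side vanishes at k = 7, so the series with the parity of 7 terminates at degree 7.
Standard normalization: leading coefficient of H_n is 2^n, so a_7 = 2^7 = 128. Work downward with a_k = (k+1)(k+2) a_{k+2} / (2(k - n)):
  a_5 = (6)(7)(128) / (2(5 - 7)) = 5376/(-4) = -1344
  a_3 = (4)(5)(-1344) / (2(3 - 7)) = -26880/(-8) = 3360
  a_1 = (2)(3)(3360) / (2(1 - 7)) = 20160/(-12) = -1680
Hence H_7(x) = 128 x^7 - 1344 x^5 + 3360 x^3 - 1680 x.

H_7(x); series = 128 x^7 - 1344 x^5 + 3360 x^3 - 1680 x


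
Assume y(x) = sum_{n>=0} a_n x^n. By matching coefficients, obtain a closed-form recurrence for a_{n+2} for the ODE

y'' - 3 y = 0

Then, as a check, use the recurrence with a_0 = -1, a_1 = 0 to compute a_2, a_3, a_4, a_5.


Substitute y = sum_n a_n x^n into y'' + (const) y = 0.
y''(x) = sum_{n>=0} (n+2)(n+1) a_{n+2} x^n.
The ODE becomes sum_n [(n+2)(n+1) a_{n+2} - 3 a_n] x^n = 0.
Setting each coefficient to zero gives the recurrence:
  (n+2)(n+1) a_{n+2} - 3 a_n = 0,
  a_{n+2} = 3 / ((n+1)(n+2)) a_n.

Check with a_0 = -1, a_1 = 0 (apply the recurrence for n = 0, 1, 2, 3): a_0 = -1, a_1 = 0, a_2 = -3/2, a_3 = 0, a_4 = -3/8, a_5 = 0.

a_{n+2} = 3/((n+1)(n+2)) * a_n; check: a_0 = -1, a_1 = 0, a_2 = -3/2, a_3 = 0, a_4 = -3/8, a_5 = 0


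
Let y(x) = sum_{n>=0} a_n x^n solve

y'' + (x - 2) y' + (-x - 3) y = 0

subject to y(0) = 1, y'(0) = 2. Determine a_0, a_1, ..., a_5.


Ansatz: y(x) = sum_{n>=0} a_n x^n, so y'(x) = sum_{n>=1} n a_n x^(n-1) and y''(x) = sum_{n>=2} n(n-1) a_n x^(n-2).
Substitute into P(x) y'' + Q(x) y' + R(x) y = 0 with P(x) = 1, Q(x) = x - 2, R(x) = -x - 3, and match powers of x.
Initial conditions: a_0 = 1, a_1 = 2.
Setting the coefficient of each power of x to zero and solving order by order (substituting the coefficients already found):
  x^0: 2 a_2 - 2 a_1 - 3 a_0 = 0  ->  2 a_2 = 2 a_1 + 3 a_0 = 7  ->  a_2 = 7/2
  x^1: 6 a_3 - 4 a_2 - 2 a_1 - a_0 = 0  ->  6 a_3 = 4 a_2 + 2 a_1 + a_0 = 19  ->  a_3 = 19/6
  x^2: 12 a_4 - 6 a_3 - a_2 - a_1 = 0  ->  12 a_4 = 6 a_3 + a_2 + a_1 = 49/2  ->  a_4 = 49/24
  x^3: 20 a_5 - 8 a_4 - a_2 = 0  ->  20 a_5 = 8 a_4 + a_2 = 119/6  ->  a_5 = 119/120
Truncated series: y(x) = 1 + 2 x + (7/2) x^2 + (19/6) x^3 + (49/24) x^4 + (119/120) x^5 + O(x^6).

a_0 = 1; a_1 = 2; a_2 = 7/2; a_3 = 19/6; a_4 = 49/24; a_5 = 119/120


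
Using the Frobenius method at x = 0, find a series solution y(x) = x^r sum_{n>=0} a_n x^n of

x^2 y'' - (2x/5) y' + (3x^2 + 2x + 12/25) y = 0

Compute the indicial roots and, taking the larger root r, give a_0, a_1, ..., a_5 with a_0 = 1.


Write in Frobenius form y'' + (p(x)/x) y' + (q(x)/x^2) y = 0:
  p(x) = -2/5,  q(x) = 3x^2 + 2x + 12/25.
Indicial equation: r(r-1) + (-2/5) r + (12/25) = 0 -> roots r_1 = 4/5, r_2 = 3/5.
Take r = r_1 = 4/5. Let y(x) = x^r sum_{n>=0} a_n x^n with a_0 = 1.
Substitute y = x^r sum a_n x^n and match x^{r+n}. The recurrence is
  D(n) a_n + 2 a_{n-1} + 3 a_{n-2} = 0,  where D(n) = (r+n)(r+n-1) + (-2/5)(r+n) + (12/25).
  a_n = [-2 a_{n-1} - 3 a_{n-2}] / D(n).
Since the indicial polynomial factors as (r - r_1)(r - r_2), D(n) = (r_1 + n - r_1)(r_1 + n - r_2) = n(n + 1/5).
Evaluating step by step (a_0 = 1):
  n = 1: D(1) = 1(1 + 1/5) = 6/5; numerator = -2(1) = -2; a_1 = (-2)/(6/5) = -5/3
  n = 2: D(2) = 2(2 + 1/5) = 22/5; numerator = -2(-5/3) - 3(1) = 1/3; a_2 = (1/3)/(22/5) = 5/66
  n = 3: D(3) = 3(3 + 1/5) = 48/5; numerator = -2(5/66) - 3(-5/3) = 160/33; a_3 = (160/33)/(48/5) = 50/99
  n = 4: D(4) = 4(4 + 1/5) = 84/5; numerator = -2(50/99) - 3(5/66) = -245/198; a_4 = (-245/198)/(84/5) = -175/2376
  n = 5: D(5) = 5(5 + 1/5) = 26; numerator = -2(-175/2376) - 3(50/99) = -1625/1188; a_5 = (-1625/1188)/(26) = -125/2376

r = 4/5; a_0 = 1; a_1 = -5/3; a_2 = 5/66; a_3 = 50/99; a_4 = -175/2376; a_5 = -125/2376


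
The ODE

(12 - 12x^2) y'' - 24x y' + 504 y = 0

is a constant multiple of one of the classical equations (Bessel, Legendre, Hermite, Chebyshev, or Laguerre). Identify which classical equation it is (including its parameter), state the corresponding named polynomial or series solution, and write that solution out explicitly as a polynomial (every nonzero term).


All three coefficients share the factor 12; dividing through by 12 gives  (1 - x^2) y'' - 2x y' + 42 y = 0.
This matches the Legendre equation (1 - x^2) y'' - 2x y' + n(n+1) y = 0 (note the -2x y' term) with n(n+1) = 42, so n = 6; the polynomial solution is P_6(x).
With y = sum_k a_k x^k, matching x^k gives (k+2)(k+1) a_{k+2} = [k(k+1) - n(n+1)] a_k = (k - 6)(k + 7) a_k. The right side vanishes at k = 6, so the series with the parity of 6 terminates at degree 6.
Standard normalization (P_n(1) = 1): leading coefficient (2n)!/(2^n (n!)^2) = 479001600/(64*518400) = 231/16, so a_6 = 231/16. Work downward with a_k = (k+1)(k+2) a_{k+2} / ((k - 6)(k + 7)):
  a_4 = (5)(6)(231/16) / ((4 - 6)(4 + 7)) = (3465/8)/(-22) = -315/16
  a_2 = (3)(4)(-315/16) / ((2 - 6)(2 + 7)) = (-945/4)/(-36) = 105/16
  a_0 = (1)(2)(105/16) / ((0 - 6)(0 + 7)) = (105/8)/(-42) = -5/16
Hence P_6(x) = 231 x^6/16 - 315 x^4/16 + 105 x^2/16 - 5/16.

P_6(x); series = 231 x^6/16 - 315 x^4/16 + 105 x^2/16 - 5/16


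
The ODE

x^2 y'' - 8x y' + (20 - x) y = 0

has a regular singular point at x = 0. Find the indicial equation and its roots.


Divide by x^2 to reach normal form y'' + P_1(x) y' + P_2(x) y = 0 with P_1(x) = -8/x and P_2(x) = -1/x + 20/x^2.
x = 0 is a singular point because the y'-coefficient -8/x has a pole at x = 0 and the y-coefficient -1/x + 20/x^2 has a pole at x = 0.
It is a regular singular point because x P_1(x) = p(x) = -8 and x^2 P_2(x) = q(x) = 20 - x are polynomials, hence analytic at x = 0.
p(0) = -8,  q(0) = 20.
Indicial equation: r(r-1) + p(0) r + q(0) = 0, i.e. r^2 + (p(0) - 1) r + q(0) = 0, i.e. r^2 - 9 r + 20 = 0.
Discriminant: (-9)^2 - 4(20) = 1, so r = (9 ± 1)/2.
Solving: r_1 = 5, r_2 = 4.

indicial: r^2 - 9 r + 20 = 0; roots r_1 = 5, r_2 = 4


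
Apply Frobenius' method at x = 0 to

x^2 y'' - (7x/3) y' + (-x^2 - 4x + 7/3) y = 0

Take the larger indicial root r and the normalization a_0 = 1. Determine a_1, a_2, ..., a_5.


Write in Frobenius form y'' + (p(x)/x) y' + (q(x)/x^2) y = 0:
  p(x) = -7/3,  q(x) = -x^2 - 4x + 7/3.
Indicial equation: r(r-1) + (-7/3) r + (7/3) = 0 -> roots r_1 = 7/3, r_2 = 1.
Take r = r_1 = 7/3. Let y(x) = x^r sum_{n>=0} a_n x^n with a_0 = 1.
Substitute y = x^r sum a_n x^n and match x^{r+n}. The recurrence is
  D(n) a_n - 4 a_{n-1} - 1 a_{n-2} = 0,  where D(n) = (r+n)(r+n-1) + (-7/3)(r+n) + (7/3).
  a_n = [4 a_{n-1} + 1 a_{n-2}] / D(n).
Since the indicial polynomial factors as (r - r_1)(r - r_2), D(n) = (r_1 + n - r_1)(r_1 + n - r_2) = n(n + 4/3).
Evaluating step by step (a_0 = 1):
  n = 1: D(1) = 1(1 + 4/3) = 7/3; numerator = 4(1) = 4; a_1 = (4)/(7/3) = 12/7
  n = 2: D(2) = 2(2 + 4/3) = 20/3; numerator = 4(12/7) + 1(1) = 55/7; a_2 = (55/7)/(20/3) = 33/28
  n = 3: D(3) = 3(3 + 4/3) = 13; numerator = 4(33/28) + 1(12/7) = 45/7; a_3 = (45/7)/(13) = 45/91
  n = 4: D(4) = 4(4 + 4/3) = 64/3; numerator = 4(45/91) + 1(33/28) = 1149/364; a_4 = (1149/364)/(64/3) = 3447/23296
  n = 5: D(5) = 5(5 + 4/3) = 95/3; numerator = 4(3447/23296) + 1(45/91) = 6327/5824; a_5 = (6327/5824)/(95/3) = 999/29120

r = 7/3; a_0 = 1; a_1 = 12/7; a_2 = 33/28; a_3 = 45/91; a_4 = 3447/23296; a_5 = 999/29120


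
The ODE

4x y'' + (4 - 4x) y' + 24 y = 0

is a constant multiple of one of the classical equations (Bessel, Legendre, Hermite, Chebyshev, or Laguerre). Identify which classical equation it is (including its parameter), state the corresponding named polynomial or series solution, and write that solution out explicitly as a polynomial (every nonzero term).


All three coefficients share the factor 4; dividing through by 4 gives  x y'' + (1 - x) y' + 6 y = 0.
This matches the Laguerre equation x y'' + (1 - x) y' + n y = 0 with n = 6; the polynomial solution is L_6(x).
With y = sum_k a_k x^k, matching x^k gives (k+1)k a_{k+1} + (k+1) a_{k+1} - k a_k + n a_k = 0, i.e. (k+1)^2 a_{k+1} = (k - n) a_k = (k - 6) a_k. The right side vanishes at k = 6, so the series terminates at degree 6.
Standard normalization L_n(0) = 1 gives a_0 = 1. Work upward with a_{k+1} = (k - 6) a_k / (k+1)^2:
  a_1 = (0 - 6)(1) / 1^2 = -6/1 = -6
  a_2 = (1 - 6)(-6) / 2^2 = 30/4 = 15/2
  a_3 = (2 - 6)(15/2) / 3^2 = -30/9 = -10/3
  a_4 = (3 - 6)(-10/3) / 4^2 = 10/16 = 5/8
  a_5 = (4 - 6)(5/8) / 5^2 = (-5/4)/25 = -1/20
  a_6 = (5 - 6)(-1/20) / 6^2 = (1/20)/36 = 1/720
Hence L_6(x) = x^6/720 - x^5/20 + 5 x^4/8 - 10 x^3/3 + 15 x^2/2 - 6 x + 1.

L_6(x); series = x^6/720 - x^5/20 + 5 x^4/8 - 10 x^3/3 + 15 x^2/2 - 6 x + 1


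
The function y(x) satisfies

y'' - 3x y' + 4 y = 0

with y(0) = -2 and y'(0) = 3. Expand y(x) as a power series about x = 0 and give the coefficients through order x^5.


Ansatz: y(x) = sum_{n>=0} a_n x^n, so y'(x) = sum_{n>=1} n a_n x^(n-1) and y''(x) = sum_{n>=2} n(n-1) a_n x^(n-2).
Substitute into P(x) y'' + Q(x) y' + R(x) y = 0 with P(x) = 1, Q(x) = -3x, R(x) = 4, and match powers of x.
Initial conditions: a_0 = -2, a_1 = 3.
Setting the coefficient of each power of x to zero and solving order by order (substituting the coefficients already found):
  x^0: 2 a_2 + 4 a_0 = 0  ->  2 a_2 = -4 a_0 = 8  ->  a_2 = 4
  x^1: 6 a_3 + a_1 = 0  ->  6 a_3 = -a_1 = -3  ->  a_3 = -1/2
  x^2: 12 a_4 - 2 a_2 = 0  ->  12 a_4 = 2 a_2 = 8  ->  a_4 = 2/3
  x^3: 20 a_5 - 5 a_3 = 0  ->  20 a_5 = 5 a_3 = -5/2  ->  a_5 = -1/8
Truncated series: y(x) = -2 + 3 x + 4 x^2 - (1/2) x^3 + (2/3) x^4 - (1/8) x^5 + O(x^6).

a_0 = -2; a_1 = 3; a_2 = 4; a_3 = -1/2; a_4 = 2/3; a_5 = -1/8


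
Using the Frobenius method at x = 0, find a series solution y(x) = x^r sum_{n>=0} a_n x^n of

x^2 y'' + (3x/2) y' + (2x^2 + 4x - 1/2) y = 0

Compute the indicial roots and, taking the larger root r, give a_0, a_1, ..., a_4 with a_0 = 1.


Write in Frobenius form y'' + (p(x)/x) y' + (q(x)/x^2) y = 0:
  p(x) = 3/2,  q(x) = 2x^2 + 4x - 1/2.
Indicial equation: r(r-1) + (3/2) r + (-1/2) = 0 -> roots r_1 = 1/2, r_2 = -1.
Take r = r_1 = 1/2. Let y(x) = x^r sum_{n>=0} a_n x^n with a_0 = 1.
Substitute y = x^r sum a_n x^n and match x^{r+n}. The recurrence is
  D(n) a_n + 4 a_{n-1} + 2 a_{n-2} = 0,  where D(n) = (r+n)(r+n-1) + (3/2)(r+n) + (-1/2).
  a_n = [-4 a_{n-1} - 2 a_{n-2}] / D(n).
Since the indicial polynomial factors as (r - r_1)(r - r_2), D(n) = (r_1 + n - r_1)(r_1 + n - r_2) = n(n + 3/2).
Evaluating step by step (a_0 = 1):
  n = 1: D(1) = 1(1 + 3/2) = 5/2; numerator = -4(1) = -4; a_1 = (-4)/(5/2) = -8/5
  n = 2: D(2) = 2(2 + 3/2) = 7; numerator = -4(-8/5) - 2(1) = 22/5; a_2 = (22/5)/(7) = 22/35
  n = 3: D(3) = 3(3 + 3/2) = 27/2; numerator = -4(22/35) - 2(-8/5) = 24/35; a_3 = (24/35)/(27/2) = 16/315
  n = 4: D(4) = 4(4 + 3/2) = 22; numerator = -4(16/315) - 2(22/35) = -92/63; a_4 = (-92/63)/(22) = -46/693

r = 1/2; a_0 = 1; a_1 = -8/5; a_2 = 22/35; a_3 = 16/315; a_4 = -46/693


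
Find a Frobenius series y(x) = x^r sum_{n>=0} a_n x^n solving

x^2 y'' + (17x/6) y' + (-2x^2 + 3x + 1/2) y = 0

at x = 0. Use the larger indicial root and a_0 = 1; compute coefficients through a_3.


Write in Frobenius form y'' + (p(x)/x) y' + (q(x)/x^2) y = 0:
  p(x) = 17/6,  q(x) = -2x^2 + 3x + 1/2.
Indicial equation: r(r-1) + (17/6) r + (1/2) = 0 -> roots r_1 = -1/3, r_2 = -3/2.
Take r = r_1 = -1/3. Let y(x) = x^r sum_{n>=0} a_n x^n with a_0 = 1.
Substitute y = x^r sum a_n x^n and match x^{r+n}. The recurrence is
  D(n) a_n + 3 a_{n-1} - 2 a_{n-2} = 0,  where D(n) = (r+n)(r+n-1) + (17/6)(r+n) + (1/2).
  a_n = [-3 a_{n-1} + 2 a_{n-2}] / D(n).
Since the indicial polynomial factors as (r - r_1)(r - r_2), D(n) = (r_1 + n - r_1)(r_1 + n - r_2) = n(n + 7/6).
Evaluating step by step (a_0 = 1):
  n = 1: D(1) = 1(1 + 7/6) = 13/6; numerator = -3(1) = -3; a_1 = (-3)/(13/6) = -18/13
  n = 2: D(2) = 2(2 + 7/6) = 19/3; numerator = -3(-18/13) + 2(1) = 80/13; a_2 = (80/13)/(19/3) = 240/247
  n = 3: D(3) = 3(3 + 7/6) = 25/2; numerator = -3(240/247) + 2(-18/13) = -108/19; a_3 = (-108/19)/(25/2) = -216/475

r = -1/3; a_0 = 1; a_1 = -18/13; a_2 = 240/247; a_3 = -216/475


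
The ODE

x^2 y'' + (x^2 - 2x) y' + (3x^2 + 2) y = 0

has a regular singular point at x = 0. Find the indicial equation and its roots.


Divide by x^2 to reach normal form y'' + P_1(x) y' + P_2(x) y = 0 with P_1(x) = 1 - 2/x and P_2(x) = 3 + 2/x^2.
x = 0 is a singular point because the y'-coefficient 1 - 2/x has a pole at x = 0 and the y-coefficient 3 + 2/x^2 has a pole at x = 0.
It is a regular singular point because x P_1(x) = p(x) = x - 2 and x^2 P_2(x) = q(x) = 3x^2 + 2 are polynomials, hence analytic at x = 0.
p(0) = -2,  q(0) = 2.
Indicial equation: r(r-1) + p(0) r + q(0) = 0, i.e. r^2 + (p(0) - 1) r + q(0) = 0, i.e. r^2 - 3 r + 2 = 0.
Discriminant: (-3)^2 - 4(2) = 1, so r = (3 ± 1)/2.
Solving: r_1 = 2, r_2 = 1.

indicial: r^2 - 3 r + 2 = 0; roots r_1 = 2, r_2 = 1


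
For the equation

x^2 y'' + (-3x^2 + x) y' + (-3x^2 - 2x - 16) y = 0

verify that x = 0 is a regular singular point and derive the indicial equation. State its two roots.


Divide by x^2 to reach normal form y'' + P_1(x) y' + P_2(x) y = 0 with P_1(x) = -3 + 1/x and P_2(x) = -3 - 2/x - 16/x^2.
x = 0 is a singular point because the y'-coefficient -3 + 1/x has a pole at x = 0 and the y-coefficient -3 - 2/x - 16/x^2 has a pole at x = 0.
It is a regular singular point because x P_1(x) = p(x) = 1 - 3x and x^2 P_2(x) = q(x) = -3x^2 - 2x - 16 are polynomials, hence analytic at x = 0.
p(0) = 1,  q(0) = -16.
Indicial equation: r(r-1) + p(0) r + q(0) = 0, i.e. r^2 + (p(0) - 1) r + q(0) = 0, i.e. r^2 - 16 = 0.
Discriminant: (0)^2 - 4(-16) = 64, so r = (0 ± 8)/2.
Solving: r_1 = 4, r_2 = -4.

indicial: r^2 - 16 = 0; roots r_1 = 4, r_2 = -4


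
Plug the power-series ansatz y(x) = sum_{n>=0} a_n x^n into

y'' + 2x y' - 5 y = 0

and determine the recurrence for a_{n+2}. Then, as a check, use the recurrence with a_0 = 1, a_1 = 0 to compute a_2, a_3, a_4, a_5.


Substitute y = sum_n a_n x^n.
y''(x) has coefficient (n+2)(n+1) a_{n+2} at x^n;
2 x y'(x) has coefficient 2 n a_n at x^n (shift);
-5 y(x) has coefficient -5 a_n at x^n.
Matching x^n: (n+2)(n+1) a_{n+2} + (2n - 5) a_n = 0.
Thus a_{n+2} = (-2n + 5) / ((n+1)(n+2)) * a_n.

Check with a_0 = 1, a_1 = 0 (apply the recurrence for n = 0, 1, 2, 3): a_0 = 1, a_1 = 0, a_2 = 5/2, a_3 = 0, a_4 = 5/24, a_5 = 0.

a_(n+2) = (-2n + 5) / ((n+1)(n+2)) * a_n; check: a_0 = 1, a_1 = 0, a_2 = 5/2, a_3 = 0, a_4 = 5/24, a_5 = 0
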